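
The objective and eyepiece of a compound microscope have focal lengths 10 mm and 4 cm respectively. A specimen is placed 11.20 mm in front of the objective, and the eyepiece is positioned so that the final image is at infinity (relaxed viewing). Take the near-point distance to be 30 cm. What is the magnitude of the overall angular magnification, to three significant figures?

Convert to cm: f_obj = 10 mm = 1 cm; d_o = 11.20 mm = 1.12 cm.
Objective: 1/d_i = 1/f_obj - 1/d_o = 1/1 - 1/1.12 = 0.10714 cm^-1, so d_i = 9.333 cm.
m_obj = -d_i/d_o = -9.333/1.12 = -8.333.
Eyepiece angular magnification (image at infinity): M_eye = D/f_e = 30/4 = 7.500.
Overall M = m_obj x M_eye = (-8.333)(7.500) = -62.50.
|M| = 62.50.

62.5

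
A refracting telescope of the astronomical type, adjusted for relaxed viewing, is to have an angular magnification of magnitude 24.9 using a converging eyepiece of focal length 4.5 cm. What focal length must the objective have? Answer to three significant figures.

112 cm

|M| = f_obj/|f_eye|, so f_obj = |M| x |f_eye| = 24.9 x 4.5 = 112.050 cm.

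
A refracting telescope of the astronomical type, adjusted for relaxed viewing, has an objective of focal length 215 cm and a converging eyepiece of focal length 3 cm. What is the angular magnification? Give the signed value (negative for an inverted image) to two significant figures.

-72

M = -f_obj/f_eye = -215/(3) = -71.667.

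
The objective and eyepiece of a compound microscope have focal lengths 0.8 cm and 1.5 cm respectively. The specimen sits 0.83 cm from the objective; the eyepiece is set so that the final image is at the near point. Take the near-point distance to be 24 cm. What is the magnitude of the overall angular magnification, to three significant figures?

453

Objective: 1/d_i = 1/f_obj - 1/d_o = 1/0.8 - 1/0.83 = 0.04518 cm^-1, so d_i = 22.133 cm.
m_obj = -d_i/d_o = -22.133/0.83 = -26.667.
Eyepiece angular magnification (image at near point): M_eye = 1 + D/f_e = 1 + 24/1.5 = 17.000.
Overall M = m_obj x M_eye = (-26.667)(17.000) = -453.33.
|M| = 453.33.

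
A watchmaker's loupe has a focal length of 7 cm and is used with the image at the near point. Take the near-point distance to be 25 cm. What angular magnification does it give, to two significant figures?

4.6

M = 1 + D/f = 1 + 25/7 = 4.571.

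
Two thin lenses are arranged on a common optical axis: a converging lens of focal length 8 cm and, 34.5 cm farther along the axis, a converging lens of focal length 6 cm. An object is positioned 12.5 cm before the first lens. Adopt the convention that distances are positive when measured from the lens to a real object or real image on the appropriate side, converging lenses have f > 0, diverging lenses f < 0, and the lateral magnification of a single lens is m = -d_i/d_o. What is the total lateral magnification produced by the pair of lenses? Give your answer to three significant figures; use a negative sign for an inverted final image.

Applying the thin-lens equation to the first lens, 1/8 = 1/12.5 + 1/d_i1, which gives d_i1 = 22.222 cm.
Its lateral magnification is m_1 = -d_i1/d_o1 = -(22.222)/12.5 = -1.7778.
That image sits 12.278 cm in front of the second lens, so d_o2 = 12.278 cm.
Applying the thin-lens equation again with f_2 = 6 cm and d_o2 = 12.278 cm gives d_i2 = 11.735 cm.
m_2 = -(11.735)/(12.278) = -0.9558.
Overall magnification: m = m_1 m_2 = 1.6991.

1.70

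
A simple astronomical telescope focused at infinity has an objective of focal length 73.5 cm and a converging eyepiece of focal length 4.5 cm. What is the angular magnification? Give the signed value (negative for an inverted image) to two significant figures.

-16

M = -f_obj/f_eye = -73.5/(4.5) = -16.333.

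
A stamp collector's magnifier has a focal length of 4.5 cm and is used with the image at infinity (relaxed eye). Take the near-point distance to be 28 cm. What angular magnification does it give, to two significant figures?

6.2

M = D/f = 28/4.5 = 6.222.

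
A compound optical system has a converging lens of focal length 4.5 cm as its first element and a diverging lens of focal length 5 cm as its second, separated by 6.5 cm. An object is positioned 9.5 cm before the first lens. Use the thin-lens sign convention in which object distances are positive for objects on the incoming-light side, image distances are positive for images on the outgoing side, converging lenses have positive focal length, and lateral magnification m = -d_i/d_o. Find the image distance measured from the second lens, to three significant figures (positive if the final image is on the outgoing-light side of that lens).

3.47 cm

Applying the thin-lens equation to the first lens, 1/4.5 = 1/9.5 + 1/d_i1, which gives d_i1 = 8.550 cm.
Since 8.550 cm > 6.5 cm, the first image lies past the second lens and serves as a virtual object: d_o2 = L - d_i1 = -2.050 cm.
Applying the thin-lens equation again with f_2 = -5 cm and d_o2 = -2.050 cm gives d_i2 = 3.475 cm.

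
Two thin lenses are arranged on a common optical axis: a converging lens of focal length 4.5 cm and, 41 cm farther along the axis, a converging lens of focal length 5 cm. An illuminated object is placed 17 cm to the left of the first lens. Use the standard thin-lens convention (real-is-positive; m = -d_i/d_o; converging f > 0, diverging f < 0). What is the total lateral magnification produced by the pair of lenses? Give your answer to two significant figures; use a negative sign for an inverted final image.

0.060

Lens 1: 1/d_i1 = 1/f_1 - 1/d_o1 = 1/4.5 - 1/17 = 0.16340 cm^-1, so d_i1 = 6.120 cm.
m_1 = -(6.120)/17 = -0.3600.
The intermediate image is 6.120 cm to the right of lens 1, so d_o2 = L - d_i1 = 41 - 6.120 = 34.880 cm.
Lens 2: 1/d_i2 = 1/f_2 - 1/d_o2 = 1/5 - 1/(34.880) = 0.17133 cm^-1, so d_i2 = 5.837 cm.
m_2 = -(5.837)/(34.880) = -0.1673.
Total m = m_1 x m_2 = (-0.3600)(-0.1673) = 0.0602.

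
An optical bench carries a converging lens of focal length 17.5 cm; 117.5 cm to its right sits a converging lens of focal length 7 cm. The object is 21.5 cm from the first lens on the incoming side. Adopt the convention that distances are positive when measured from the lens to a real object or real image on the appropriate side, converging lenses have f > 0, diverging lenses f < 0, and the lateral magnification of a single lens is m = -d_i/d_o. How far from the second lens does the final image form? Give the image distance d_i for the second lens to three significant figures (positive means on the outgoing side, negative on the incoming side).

9.98 cm

First lens: d_i1 = 1/(1/17.5 - 1/21.5) = 94.063 cm.
Object distance for lens 2: d_o2 = 117.5 - 94.063 = 23.437 cm.
Second lens: d_i2 = 1/(1/7 - 1/(23.437)) = 9.981 cm.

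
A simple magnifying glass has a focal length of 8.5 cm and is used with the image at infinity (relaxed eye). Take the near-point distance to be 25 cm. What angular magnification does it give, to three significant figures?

M = D/f = 25/8.5 = 2.941.

2.94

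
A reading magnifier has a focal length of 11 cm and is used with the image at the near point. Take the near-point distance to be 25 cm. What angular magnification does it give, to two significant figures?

3.3

M = 1 + D/f = 1 + 25/11 = 3.273.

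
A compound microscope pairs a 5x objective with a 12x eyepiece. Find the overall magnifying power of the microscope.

The overall magnification of a compound microscope is the product of the objective and eyepiece magnifications:
M = M_obj x M_eye = 5 x 12 = 60.

60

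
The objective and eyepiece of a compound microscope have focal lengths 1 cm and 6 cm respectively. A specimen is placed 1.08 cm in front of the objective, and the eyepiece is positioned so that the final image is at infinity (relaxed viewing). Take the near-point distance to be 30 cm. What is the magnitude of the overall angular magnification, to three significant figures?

Objective: 1/d_i = 1/f_obj - 1/d_o = 1/1 - 1/1.08 = 0.07407 cm^-1, so d_i = 13.500 cm.
m_obj = -d_i/d_o = -13.500/1.08 = -12.500.
Eyepiece angular magnification (image at infinity): M_eye = D/f_e = 30/6 = 5.000.
Overall M = m_obj x M_eye = (-12.500)(5.000) = -62.50.
|M| = 62.50.

62.5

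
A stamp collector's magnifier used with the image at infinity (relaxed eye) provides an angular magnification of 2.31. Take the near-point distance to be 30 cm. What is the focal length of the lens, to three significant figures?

13.0 cm

For the image at infinity, M = D/f.
f = D/M = 30/2.31 = 12.987 cm.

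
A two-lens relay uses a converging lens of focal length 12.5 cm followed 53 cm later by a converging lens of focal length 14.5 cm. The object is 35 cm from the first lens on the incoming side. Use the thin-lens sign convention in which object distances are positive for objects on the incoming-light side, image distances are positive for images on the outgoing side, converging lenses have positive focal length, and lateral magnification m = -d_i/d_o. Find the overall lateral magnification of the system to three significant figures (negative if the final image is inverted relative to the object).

0.423

Lens 1: 1/d_i1 = 1/f_1 - 1/d_o1 = 1/12.5 - 1/35 = 0.05143 cm^-1, so d_i1 = 19.444 cm.
m_1 = -(19.444)/35 = -0.5556.
Object distance for lens 2: d_o2 = 53 - 19.444 = 33.556 cm.
Lens 2: 1/d_i2 = 1/f_2 - 1/d_o2 = 1/14.5 - 1/(33.556) = 0.03916 cm^-1, so d_i2 = 25.534 cm.
m_2 = -(25.534)/(33.556) = -0.7609.
The system's lateral magnification is m_1 m_2 = (-0.5556)(-0.7609) = 0.4227.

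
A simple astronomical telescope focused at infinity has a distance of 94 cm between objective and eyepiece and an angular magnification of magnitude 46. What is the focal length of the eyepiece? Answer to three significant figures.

In normal adjustment the tube length equals f_obj + f_eye and |M| = f_obj/f_eye.
So f_obj = 46 f_eye and 46 f_eye + f_eye = 94 cm, giving f_eye = 94/47 = 2.000 cm and f_obj = 92.000 cm.

2.00 cm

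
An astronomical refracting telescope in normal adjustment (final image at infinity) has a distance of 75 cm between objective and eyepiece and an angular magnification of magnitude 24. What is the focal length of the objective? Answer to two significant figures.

72 cm

In normal adjustment the tube length equals f_obj + f_eye and |M| = f_obj/f_eye.
So f_obj = 24 f_eye and 24 f_eye + f_eye = 75 cm, giving f_eye = 75/25 = 3.000 cm and f_obj = 72.000 cm.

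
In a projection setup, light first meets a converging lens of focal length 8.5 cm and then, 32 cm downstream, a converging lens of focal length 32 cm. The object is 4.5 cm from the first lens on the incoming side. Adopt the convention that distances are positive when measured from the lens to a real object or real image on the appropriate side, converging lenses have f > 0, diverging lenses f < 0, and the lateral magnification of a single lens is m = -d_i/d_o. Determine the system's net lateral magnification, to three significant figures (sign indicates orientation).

-7.11

First lens: d_i1 = 1/(1/8.5 - 1/4.5) = -9.563 cm.
m_1 = -(-9.563)/4.5 = 2.1250.
The intermediate image is virtual, 9.563 cm to the left of lens 1, so d_o2 = L - d_i1 = 32 - (-9.563) = 41.562 cm.
Second lens: d_i2 = 1/(1/32 - 1/(41.562)) = 139.085 cm.
m_2 = -(139.085)/(41.562) = -3.3464.
Overall magnification: m = m_1 m_2 = -7.1111.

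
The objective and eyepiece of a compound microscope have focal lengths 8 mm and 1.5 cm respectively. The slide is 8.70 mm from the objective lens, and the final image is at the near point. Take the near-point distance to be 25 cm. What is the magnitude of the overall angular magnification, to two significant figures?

Convert to cm: f_obj = 8 mm = 0.8 cm; d_o = 8.70 mm = 0.87 cm.
Objective: 1/d_i = 1/f_obj - 1/d_o = 1/0.8 - 1/0.87 = 0.10057 cm^-1, so d_i = 9.943 cm.
m_obj = -d_i/d_o = -9.943/0.87 = -11.429.
Eyepiece angular magnification (image at near point): M_eye = 1 + D/f_e = 1 + 25/1.5 = 17.667.
Overall M = m_obj x M_eye = (-11.429)(17.667) = -201.90.
|M| = 201.90.

200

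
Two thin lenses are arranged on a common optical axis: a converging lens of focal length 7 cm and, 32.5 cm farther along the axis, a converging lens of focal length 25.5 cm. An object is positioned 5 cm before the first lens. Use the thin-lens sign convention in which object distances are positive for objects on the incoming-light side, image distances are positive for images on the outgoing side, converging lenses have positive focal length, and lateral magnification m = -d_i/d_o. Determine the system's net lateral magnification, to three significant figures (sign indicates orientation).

First lens: d_i1 = 1/(1/7 - 1/5) = -17.500 cm.
m_1 = -(-17.500)/5 = 3.5000.
With d_i1 < 0 the first image is virtual and lies on the object side; the object distance for lens 2 is d_o2 = 32.5 - (-17.500) = 50.000 cm.
Second lens: d_i2 = 1/(1/25.5 - 1/(50.000)) = 52.041 cm.
m_2 = -(52.041)/(50.000) = -1.0408.
The system's lateral magnification is m_1 m_2 = (3.5000)(-1.0408) = -3.6429.

-3.64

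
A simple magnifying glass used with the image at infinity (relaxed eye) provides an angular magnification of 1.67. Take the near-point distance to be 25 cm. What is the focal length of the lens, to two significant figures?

For the image at infinity, M = D/f.
f = D/M = 25/1.67 = 14.970 cm.

15 cm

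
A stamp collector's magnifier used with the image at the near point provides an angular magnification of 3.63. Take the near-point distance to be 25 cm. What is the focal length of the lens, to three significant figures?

9.51 cm

For the image at the near point, M = 1 + D/f.
f = D/(M - 1) = 25/(3.63 - 1) = 9.506 cm.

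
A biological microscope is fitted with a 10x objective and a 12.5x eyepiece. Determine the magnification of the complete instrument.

The overall magnification of a compound microscope is the product of the objective and eyepiece magnifications:
M = M_obj x M_eye = 10 x 12.5 = 125.

125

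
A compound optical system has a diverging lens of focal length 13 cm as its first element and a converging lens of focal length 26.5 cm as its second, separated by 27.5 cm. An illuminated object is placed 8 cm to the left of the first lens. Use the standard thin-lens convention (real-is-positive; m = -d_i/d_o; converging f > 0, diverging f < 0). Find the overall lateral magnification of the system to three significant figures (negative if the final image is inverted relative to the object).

-2.76

Applying the thin-lens equation to the first lens, 1/(-13) = 1/8 + 1/d_i1, which gives d_i1 = -4.952 cm.
Its lateral magnification is m_1 = -d_i1/d_o1 = -(-4.952)/8 = 0.6190.
With d_i1 < 0 the first image is virtual and lies on the object side; the object distance for lens 2 is d_o2 = 27.5 - (-4.952) = 32.452 cm.
Applying the thin-lens equation again with f_2 = 26.5 cm and d_o2 = 32.452 cm gives d_i2 = 144.478 cm.
m_2 = -(144.478)/(32.452) = -4.4520.
Overall magnification: m = m_1 m_2 = -2.7560.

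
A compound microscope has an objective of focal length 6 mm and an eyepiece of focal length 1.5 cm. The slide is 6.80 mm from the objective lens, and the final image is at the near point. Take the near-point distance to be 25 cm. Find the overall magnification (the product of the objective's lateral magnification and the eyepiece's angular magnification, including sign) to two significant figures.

Convert to cm: f_obj = 6 mm = 0.6 cm; d_o = 6.80 mm = 0.68 cm.
Objective: 1/d_i = 1/f_obj - 1/d_o = 1/0.6 - 1/0.68 = 0.19608 cm^-1, so d_i = 5.100 cm.
m_obj = -d_i/d_o = -5.100/0.68 = -7.500.
Eyepiece angular magnification (image at near point): M_eye = 1 + D/f_e = 1 + 25/1.5 = 17.667.
Overall M = m_obj x M_eye = (-7.500)(17.667) = -132.50.

-130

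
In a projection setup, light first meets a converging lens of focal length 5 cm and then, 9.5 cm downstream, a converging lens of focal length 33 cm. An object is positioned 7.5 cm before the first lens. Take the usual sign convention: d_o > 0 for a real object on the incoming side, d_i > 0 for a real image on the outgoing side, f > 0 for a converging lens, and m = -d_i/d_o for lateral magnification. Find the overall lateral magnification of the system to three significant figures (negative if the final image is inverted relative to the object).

First lens: d_i1 = 1/(1/5 - 1/7.5) = 15.000 cm.
m_1 = -(15.000)/7.5 = -2.0000.
This image would form 15.000 cm past lens 1, i.e. 5.500 cm beyond lens 2, so it is a virtual object for lens 2: d_o2 = 9.5 - 15.000 = -5.500 cm.
Second lens: d_i2 = 1/(1/33 - 1/(-5.500)) = 4.714 cm.
m_2 = -(4.714)/(-5.500) = 0.8571.
Overall magnification: m = m_1 m_2 = -1.7143.

-1.71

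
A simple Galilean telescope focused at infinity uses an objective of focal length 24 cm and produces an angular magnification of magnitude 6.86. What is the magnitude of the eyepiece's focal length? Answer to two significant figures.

3.5 cm

|M| = f_obj/|f_eye|, so |f_eye| = f_obj/|M| = 24/6.86 = 3.499 cm.
(The eyepiece is diverging, so its signed focal length is -3.499 cm.)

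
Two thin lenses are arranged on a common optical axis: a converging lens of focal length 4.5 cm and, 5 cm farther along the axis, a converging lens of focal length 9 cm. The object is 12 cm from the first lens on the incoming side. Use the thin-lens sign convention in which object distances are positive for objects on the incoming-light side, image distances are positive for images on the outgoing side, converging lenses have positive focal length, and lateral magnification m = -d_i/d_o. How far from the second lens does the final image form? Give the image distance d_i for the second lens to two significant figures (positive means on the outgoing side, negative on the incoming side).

Lens 1: 1/d_i1 = 1/f_1 - 1/d_o1 = 1/4.5 - 1/12 = 0.13889 cm^-1, so d_i1 = 7.200 cm.
This image would form 7.200 cm past lens 1, i.e. 2.200 cm beyond lens 2, so it is a virtual object for lens 2: d_o2 = 5 - 7.200 = -2.200 cm.
Lens 2: 1/d_i2 = 1/f_2 - 1/d_o2 = 1/9 - 1/(-2.200) = 0.56566 cm^-1, so d_i2 = 1.768 cm.

1.8 cm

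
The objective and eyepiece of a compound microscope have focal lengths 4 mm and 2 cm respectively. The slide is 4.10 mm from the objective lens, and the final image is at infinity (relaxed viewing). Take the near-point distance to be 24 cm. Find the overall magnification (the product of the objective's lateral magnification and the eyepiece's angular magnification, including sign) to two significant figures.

-480

Convert to cm: f_obj = 4 mm = 0.4 cm; d_o = 4.10 mm = 0.41 cm.
Objective: 1/d_i = 1/f_obj - 1/d_o = 1/0.4 - 1/0.41 = 0.06098 cm^-1, so d_i = 16.400 cm.
m_obj = -d_i/d_o = -16.400/0.41 = -40.000.
Eyepiece angular magnification (image at infinity): M_eye = D/f_e = 24/2 = 12.000.
Overall M = m_obj x M_eye = (-40.000)(12.000) = -480.00.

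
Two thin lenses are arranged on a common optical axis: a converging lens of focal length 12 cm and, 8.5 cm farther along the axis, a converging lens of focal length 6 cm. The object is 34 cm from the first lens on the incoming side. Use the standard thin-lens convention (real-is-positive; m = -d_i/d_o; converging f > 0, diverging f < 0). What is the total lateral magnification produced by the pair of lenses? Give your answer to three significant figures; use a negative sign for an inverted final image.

Lens 1: 1/d_i1 = 1/f_1 - 1/d_o1 = 1/12 - 1/34 = 0.05392 cm^-1, so d_i1 = 18.545 cm.
m_1 = -(18.545)/34 = -0.5455.
This image would form 18.545 cm past lens 1, i.e. 10.045 cm beyond lens 2, so it is a virtual object for lens 2: d_o2 = 8.5 - 18.545 = -10.045 cm.
Lens 2: 1/d_i2 = 1/f_2 - 1/d_o2 = 1/6 - 1/(-10.045) = 0.26621 cm^-1, so d_i2 = 3.756 cm.
m_2 = -(3.756)/(-10.045) = 0.3739.
Overall magnification: m = m_1 m_2 = -0.2040.

-0.204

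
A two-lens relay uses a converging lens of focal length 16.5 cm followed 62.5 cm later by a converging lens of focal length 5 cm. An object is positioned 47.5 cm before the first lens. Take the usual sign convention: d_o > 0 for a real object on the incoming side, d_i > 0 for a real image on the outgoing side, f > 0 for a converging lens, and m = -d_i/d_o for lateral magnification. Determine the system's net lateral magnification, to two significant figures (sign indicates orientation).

0.083

Applying the thin-lens equation to the first lens, 1/16.5 = 1/47.5 + 1/d_i1, which gives d_i1 = 25.282 cm.
Its lateral magnification is m_1 = -d_i1/d_o1 = -(25.282)/47.5 = -0.5323.
The intermediate image is 25.282 cm to the right of lens 1, so d_o2 = L - d_i1 = 62.5 - 25.282 = 37.218 cm.
Applying the thin-lens equation again with f_2 = 5 cm and d_o2 = 37.218 cm gives d_i2 = 5.776 cm.
m_2 = -(5.776)/(37.218) = -0.1552.
Overall magnification: m = m_1 m_2 = 0.0826.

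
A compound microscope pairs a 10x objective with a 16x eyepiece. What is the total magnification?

160

The overall magnification of a compound microscope is the product of the objective and eyepiece magnifications:
M = M_obj x M_eye = 10 x 16 = 160.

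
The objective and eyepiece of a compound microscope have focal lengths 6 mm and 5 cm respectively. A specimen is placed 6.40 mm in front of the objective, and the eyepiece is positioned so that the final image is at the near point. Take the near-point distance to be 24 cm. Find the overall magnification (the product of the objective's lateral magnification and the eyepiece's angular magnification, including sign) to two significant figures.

-87

Convert to cm: f_obj = 6 mm = 0.6 cm; d_o = 6.40 mm = 0.64 cm.
Objective: 1/d_i = 1/f_obj - 1/d_o = 1/0.6 - 1/0.64 = 0.10417 cm^-1, so d_i = 9.600 cm.
m_obj = -d_i/d_o = -9.600/0.64 = -15.000.
Eyepiece angular magnification (image at near point): M_eye = 1 + D/f_e = 1 + 24/5 = 5.800.
Overall M = m_obj x M_eye = (-15.000)(5.800) = -87.00.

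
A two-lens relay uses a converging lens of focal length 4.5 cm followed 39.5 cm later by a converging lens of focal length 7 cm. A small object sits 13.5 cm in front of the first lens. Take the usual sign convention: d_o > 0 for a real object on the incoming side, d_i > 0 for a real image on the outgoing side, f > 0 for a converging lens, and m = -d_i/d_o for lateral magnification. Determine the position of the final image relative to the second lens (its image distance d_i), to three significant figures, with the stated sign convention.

8.90 cm

First lens: d_i1 = 1/(1/4.5 - 1/13.5) = 6.750 cm.
Object distance for lens 2: d_o2 = 39.5 - 6.750 = 32.750 cm.
Second lens: d_i2 = 1/(1/7 - 1/(32.750)) = 8.903 cm.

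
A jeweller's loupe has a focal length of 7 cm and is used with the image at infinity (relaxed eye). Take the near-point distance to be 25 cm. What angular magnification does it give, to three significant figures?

3.57

M = D/f = 25/7 = 3.571.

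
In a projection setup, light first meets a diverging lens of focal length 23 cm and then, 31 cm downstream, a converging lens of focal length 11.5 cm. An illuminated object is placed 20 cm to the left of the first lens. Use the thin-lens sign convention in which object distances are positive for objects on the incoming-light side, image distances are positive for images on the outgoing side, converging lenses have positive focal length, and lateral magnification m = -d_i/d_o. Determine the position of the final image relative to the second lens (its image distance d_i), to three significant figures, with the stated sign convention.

15.9 cm

First lens: d_i1 = 1/(1/(-23) - 1/20) = -10.698 cm.
The intermediate image is virtual, 10.698 cm to the left of lens 1, so d_o2 = L - d_i1 = 31 - (-10.698) = 41.698 cm.
Second lens: d_i2 = 1/(1/11.5 - 1/(41.698)) = 15.879 cm.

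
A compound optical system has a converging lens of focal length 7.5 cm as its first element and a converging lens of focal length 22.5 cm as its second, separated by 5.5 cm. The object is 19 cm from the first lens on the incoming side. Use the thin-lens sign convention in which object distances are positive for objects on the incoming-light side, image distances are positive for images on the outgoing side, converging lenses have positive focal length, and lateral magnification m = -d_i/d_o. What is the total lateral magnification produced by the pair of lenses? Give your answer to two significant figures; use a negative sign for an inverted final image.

-0.50

Applying the thin-lens equation to the first lens, 1/7.5 = 1/19 + 1/d_i1, which gives d_i1 = 12.391 cm.
Its lateral magnification is m_1 = -d_i1/d_o1 = -(12.391)/19 = -0.6522.
Since 12.391 cm > 5.5 cm, the first image lies past the second lens and serves as a virtual object: d_o2 = L - d_i1 = -6.891 cm.
Applying the thin-lens equation again with f_2 = 22.5 cm and d_o2 = -6.891 cm gives d_i2 = 5.276 cm.
m_2 = -(5.276)/(-6.891) = 0.7655.
The system's lateral magnification is m_1 m_2 = (-0.6522)(0.7655) = -0.4993.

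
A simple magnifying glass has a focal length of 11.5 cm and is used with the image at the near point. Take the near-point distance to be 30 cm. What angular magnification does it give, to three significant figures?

3.61

M = 1 + D/f = 1 + 30/11.5 = 3.609.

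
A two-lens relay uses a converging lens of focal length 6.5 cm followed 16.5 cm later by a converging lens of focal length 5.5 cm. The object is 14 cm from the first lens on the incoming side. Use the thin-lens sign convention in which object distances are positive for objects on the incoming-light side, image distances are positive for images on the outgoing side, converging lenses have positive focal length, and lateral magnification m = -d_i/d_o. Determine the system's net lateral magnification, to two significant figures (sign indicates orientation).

First lens: d_i1 = 1/(1/6.5 - 1/14) = 12.133 cm.
m_1 = -(12.133)/14 = -0.8667.
The intermediate image is 12.133 cm to the right of lens 1, so d_o2 = L - d_i1 = 16.5 - 12.133 = 4.367 cm.
Second lens: d_i2 = 1/(1/5.5 - 1/(4.367)) = -21.191 cm.
m_2 = -(-21.191)/(4.367) = 4.8529.
The system's lateral magnification is m_1 m_2 = (-0.8667)(4.8529) = -4.2059.

-4.2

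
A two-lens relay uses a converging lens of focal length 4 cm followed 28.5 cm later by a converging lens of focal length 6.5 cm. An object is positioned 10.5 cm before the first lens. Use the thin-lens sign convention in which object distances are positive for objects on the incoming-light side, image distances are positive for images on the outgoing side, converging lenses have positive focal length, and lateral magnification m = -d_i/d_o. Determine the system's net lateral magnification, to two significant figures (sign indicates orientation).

0.26

First lens: d_i1 = 1/(1/4 - 1/10.5) = 6.462 cm.
m_1 = -(6.462)/10.5 = -0.6154.
The intermediate image is 6.462 cm to the right of lens 1, so d_o2 = L - d_i1 = 28.5 - 6.462 = 22.038 cm.
Second lens: d_i2 = 1/(1/6.5 - 1/(22.038)) = 9.219 cm.
m_2 = -(9.219)/(22.038) = -0.4183.
Overall magnification: m = m_1 m_2 = 0.2574.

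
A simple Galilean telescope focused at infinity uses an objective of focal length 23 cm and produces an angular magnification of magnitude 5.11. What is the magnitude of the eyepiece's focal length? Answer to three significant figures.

4.50 cm

|M| = f_obj/|f_eye|, so |f_eye| = f_obj/|M| = 23/5.11 = 4.501 cm.
(The eyepiece is diverging, so its signed focal length is -4.501 cm.)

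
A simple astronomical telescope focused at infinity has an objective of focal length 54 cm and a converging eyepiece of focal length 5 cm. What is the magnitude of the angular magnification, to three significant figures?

10.8

|M| = f_obj/|f_eye| = 54/5 = 10.800.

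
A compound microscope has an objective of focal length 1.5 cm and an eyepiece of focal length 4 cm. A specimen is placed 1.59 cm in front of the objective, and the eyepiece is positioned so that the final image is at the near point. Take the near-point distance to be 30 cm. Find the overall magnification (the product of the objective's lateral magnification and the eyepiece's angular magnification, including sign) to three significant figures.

Objective: 1/d_i = 1/f_obj - 1/d_o = 1/1.5 - 1/1.59 = 0.03774 cm^-1, so d_i = 26.500 cm.
m_obj = -d_i/d_o = -26.500/1.59 = -16.667.
Eyepiece angular magnification (image at near point): M_eye = 1 + D/f_e = 1 + 30/4 = 8.500.
Overall M = m_obj x M_eye = (-16.667)(8.500) = -141.67.

-142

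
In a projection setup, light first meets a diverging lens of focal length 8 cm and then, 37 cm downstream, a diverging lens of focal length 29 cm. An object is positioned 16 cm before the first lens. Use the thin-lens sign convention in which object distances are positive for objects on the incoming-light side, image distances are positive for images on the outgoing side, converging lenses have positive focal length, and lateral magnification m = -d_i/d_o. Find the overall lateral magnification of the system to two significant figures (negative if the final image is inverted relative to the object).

0.14

Lens 1: 1/d_i1 = 1/f_1 - 1/d_o1 = 1/(-8) - 1/16 = -0.18750 cm^-1, so d_i1 = -5.333 cm.
m_1 = -(-5.333)/16 = 0.3333.
The intermediate image is virtual, 5.333 cm to the left of lens 1, so d_o2 = L - d_i1 = 37 - (-5.333) = 42.333 cm.
Lens 2: 1/d_i2 = 1/f_2 - 1/d_o2 = 1/(-29) - 1/(42.333) = -0.05810 cm^-1, so d_i2 = -17.210 cm.
m_2 = -(-17.210)/(42.333) = 0.4065.
Overall magnification: m = m_1 m_2 = 0.1355.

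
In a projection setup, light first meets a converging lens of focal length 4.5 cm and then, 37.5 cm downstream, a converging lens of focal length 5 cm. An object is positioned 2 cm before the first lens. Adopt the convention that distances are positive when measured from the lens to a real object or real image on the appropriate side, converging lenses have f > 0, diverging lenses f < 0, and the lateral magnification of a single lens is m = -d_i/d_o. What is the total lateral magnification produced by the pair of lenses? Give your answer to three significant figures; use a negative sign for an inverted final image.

Applying the thin-lens equation to the first lens, 1/4.5 = 1/2 + 1/d_i1, which gives d_i1 = -3.600 cm.
Its lateral magnification is m_1 = -d_i1/d_o1 = -(-3.600)/2 = 1.8000.
With d_i1 < 0 the first image is virtual and lies on the object side; the object distance for lens 2 is d_o2 = 37.5 - (-3.600) = 41.100 cm.
Applying the thin-lens equation again with f_2 = 5 cm and d_o2 = 41.100 cm gives d_i2 = 5.693 cm.
m_2 = -(5.693)/(41.100) = -0.1385.
The system's lateral magnification is m_1 m_2 = (1.8000)(-0.1385) = -0.2493.

-0.249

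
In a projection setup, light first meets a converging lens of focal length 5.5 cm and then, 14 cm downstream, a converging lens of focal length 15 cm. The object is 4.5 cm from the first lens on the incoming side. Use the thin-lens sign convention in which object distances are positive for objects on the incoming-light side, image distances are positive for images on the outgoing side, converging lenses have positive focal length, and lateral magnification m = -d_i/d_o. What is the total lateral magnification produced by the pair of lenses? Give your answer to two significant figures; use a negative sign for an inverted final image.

-3.5

Lens 1: 1/d_i1 = 1/f_1 - 1/d_o1 = 1/5.5 - 1/4.5 = -0.04040 cm^-1, so d_i1 = -24.750 cm.
m_1 = -(-24.750)/4.5 = 5.5000.
With d_i1 < 0 the first image is virtual and lies on the object side; the object distance for lens 2 is d_o2 = 14 - (-24.750) = 38.750 cm.
Lens 2: 1/d_i2 = 1/f_2 - 1/d_o2 = 1/15 - 1/(38.750) = 0.04086 cm^-1, so d_i2 = 24.474 cm.
m_2 = -(24.474)/(38.750) = -0.6316.
Overall magnification: m = m_1 m_2 = -3.4737.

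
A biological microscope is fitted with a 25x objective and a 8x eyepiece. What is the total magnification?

200

The overall magnification of a compound microscope is the product of the objective and eyepiece magnifications:
M = M_obj x M_eye = 25 x 8 = 200.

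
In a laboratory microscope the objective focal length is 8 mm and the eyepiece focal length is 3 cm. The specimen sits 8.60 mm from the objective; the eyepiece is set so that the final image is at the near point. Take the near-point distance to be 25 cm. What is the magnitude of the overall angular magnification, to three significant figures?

Convert to cm: f_obj = 8 mm = 0.8 cm; d_o = 8.60 mm = 0.86 cm.
Objective: 1/d_i = 1/f_obj - 1/d_o = 1/0.8 - 1/0.86 = 0.08721 cm^-1, so d_i = 11.467 cm.
m_obj = -d_i/d_o = -11.467/0.86 = -13.333.
Eyepiece angular magnification (image at near point): M_eye = 1 + D/f_e = 1 + 25/3 = 9.333.
Overall M = m_obj x M_eye = (-13.333)(9.333) = -124.44.
|M| = 124.44.

124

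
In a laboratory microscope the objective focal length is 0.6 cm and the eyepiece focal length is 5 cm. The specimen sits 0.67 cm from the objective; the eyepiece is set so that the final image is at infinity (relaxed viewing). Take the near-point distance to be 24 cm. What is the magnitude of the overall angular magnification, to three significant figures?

Objective: 1/d_i = 1/f_obj - 1/d_o = 1/0.6 - 1/0.67 = 0.17413 cm^-1, so d_i = 5.743 cm.
m_obj = -d_i/d_o = -5.743/0.67 = -8.571.
Eyepiece angular magnification (image at infinity): M_eye = D/f_e = 24/5 = 4.800.
Overall M = m_obj x M_eye = (-8.571)(4.800) = -41.14.
|M| = 41.14.

41.1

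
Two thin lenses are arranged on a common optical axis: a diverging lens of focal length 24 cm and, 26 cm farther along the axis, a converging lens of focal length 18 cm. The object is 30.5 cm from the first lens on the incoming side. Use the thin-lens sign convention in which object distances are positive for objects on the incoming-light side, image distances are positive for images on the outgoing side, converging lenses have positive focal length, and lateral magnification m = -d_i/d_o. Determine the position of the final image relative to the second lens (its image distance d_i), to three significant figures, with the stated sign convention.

33.1 cm

Applying the thin-lens equation to the first lens, 1/(-24) = 1/30.5 + 1/d_i1, which gives d_i1 = -13.431 cm.
The intermediate image is virtual, 13.431 cm to the left of lens 1, so d_o2 = L - d_i1 = 26 - (-13.431) = 39.431 cm.
Applying the thin-lens equation again with f_2 = 18 cm and d_o2 = 39.431 cm gives d_i2 = 33.118 cm.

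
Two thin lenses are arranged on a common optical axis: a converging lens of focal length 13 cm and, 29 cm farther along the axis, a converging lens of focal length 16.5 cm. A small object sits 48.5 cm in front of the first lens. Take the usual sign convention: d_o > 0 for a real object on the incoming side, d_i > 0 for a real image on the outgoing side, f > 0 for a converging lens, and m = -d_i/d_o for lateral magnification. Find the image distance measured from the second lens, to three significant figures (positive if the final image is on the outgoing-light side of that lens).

Applying the thin-lens equation to the first lens, 1/13 = 1/48.5 + 1/d_i1, which gives d_i1 = 17.761 cm.
The intermediate image is 17.761 cm to the right of lens 1, so d_o2 = L - d_i1 = 29 - 17.761 = 11.239 cm.
Applying the thin-lens equation again with f_2 = 16.5 cm and d_o2 = 11.239 cm gives d_i2 = -35.253 cm.

-35.3 cm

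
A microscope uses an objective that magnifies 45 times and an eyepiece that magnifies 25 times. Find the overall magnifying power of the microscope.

The overall magnification of a compound microscope is the product of the objective and eyepiece magnifications:
M = M_obj x M_eye = 45 x 25 = 1125.

1125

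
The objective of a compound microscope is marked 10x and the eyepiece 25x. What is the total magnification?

The overall magnification of a compound microscope is the product of the objective and eyepiece magnifications:
M = M_obj x M_eye = 10 x 25 = 250.

250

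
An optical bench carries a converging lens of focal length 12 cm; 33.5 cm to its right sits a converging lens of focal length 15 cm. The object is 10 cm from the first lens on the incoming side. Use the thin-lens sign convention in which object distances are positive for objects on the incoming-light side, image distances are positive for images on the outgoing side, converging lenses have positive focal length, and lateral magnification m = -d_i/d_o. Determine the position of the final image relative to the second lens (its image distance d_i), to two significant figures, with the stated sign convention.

18 cm

Lens 1: 1/d_i1 = 1/f_1 - 1/d_o1 = 1/12 - 1/10 = -0.01667 cm^-1, so d_i1 = -60.000 cm.
With d_i1 < 0 the first image is virtual and lies on the object side; the object distance for lens 2 is d_o2 = 33.5 - (-60.000) = 93.500 cm.
Lens 2: 1/d_i2 = 1/f_2 - 1/d_o2 = 1/15 - 1/(93.500) = 0.05597 cm^-1, so d_i2 = 17.866 cm.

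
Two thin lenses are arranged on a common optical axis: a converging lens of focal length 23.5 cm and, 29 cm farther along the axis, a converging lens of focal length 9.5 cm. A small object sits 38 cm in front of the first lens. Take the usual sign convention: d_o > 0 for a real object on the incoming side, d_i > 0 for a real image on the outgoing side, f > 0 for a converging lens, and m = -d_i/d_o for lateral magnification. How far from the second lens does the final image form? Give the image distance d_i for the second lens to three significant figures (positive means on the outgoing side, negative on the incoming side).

7.36 cm

Lens 1: 1/d_i1 = 1/f_1 - 1/d_o1 = 1/23.5 - 1/38 = 0.01624 cm^-1, so d_i1 = 61.586 cm.
This image would form 61.586 cm past lens 1, i.e. 32.586 cm beyond lens 2, so it is a virtual object for lens 2: d_o2 = 29 - 61.586 = -32.586 cm.
Lens 2: 1/d_i2 = 1/f_2 - 1/d_o2 = 1/9.5 - 1/(-32.586) = 0.13595 cm^-1, so d_i2 = 7.356 cm.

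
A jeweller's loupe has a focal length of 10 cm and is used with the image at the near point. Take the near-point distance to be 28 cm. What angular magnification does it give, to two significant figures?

3.8

M = 1 + D/f = 1 + 28/10 = 3.800.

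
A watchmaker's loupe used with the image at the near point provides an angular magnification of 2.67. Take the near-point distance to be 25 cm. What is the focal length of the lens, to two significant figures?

For the image at the near point, M = 1 + D/f.
f = D/(M - 1) = 25/(2.67 - 1) = 14.970 cm.

15 cm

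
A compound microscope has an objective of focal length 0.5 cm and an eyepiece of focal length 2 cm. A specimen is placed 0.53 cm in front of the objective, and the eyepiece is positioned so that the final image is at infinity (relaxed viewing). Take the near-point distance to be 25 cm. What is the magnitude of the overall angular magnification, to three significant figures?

Objective: 1/d_i = 1/f_obj - 1/d_o = 1/0.5 - 1/0.53 = 0.11321 cm^-1, so d_i = 8.833 cm.
m_obj = -d_i/d_o = -8.833/0.53 = -16.667.
Eyepiece angular magnification (image at infinity): M_eye = D/f_e = 25/2 = 12.500.
Overall M = m_obj x M_eye = (-16.667)(12.500) = -208.33.
|M| = 208.33.

208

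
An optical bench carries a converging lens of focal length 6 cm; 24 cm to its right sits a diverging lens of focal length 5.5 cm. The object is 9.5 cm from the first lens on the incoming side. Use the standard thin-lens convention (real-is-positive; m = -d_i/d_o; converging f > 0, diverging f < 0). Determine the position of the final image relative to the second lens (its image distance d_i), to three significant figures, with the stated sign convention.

-3.21 cm

First lens: d_i1 = 1/(1/6 - 1/9.5) = 16.286 cm.
Object distance for lens 2: d_o2 = 24 - 16.286 = 7.714 cm.
Second lens: d_i2 = 1/(1/(-5.5) - 1/(7.714)) = -3.211 cm.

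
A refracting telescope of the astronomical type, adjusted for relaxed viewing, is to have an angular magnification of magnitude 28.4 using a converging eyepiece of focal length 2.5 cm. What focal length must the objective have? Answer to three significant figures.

|M| = f_obj/|f_eye|, so f_obj = |M| x |f_eye| = 28.4 x 2.5 = 71.000 cm.

71.0 cm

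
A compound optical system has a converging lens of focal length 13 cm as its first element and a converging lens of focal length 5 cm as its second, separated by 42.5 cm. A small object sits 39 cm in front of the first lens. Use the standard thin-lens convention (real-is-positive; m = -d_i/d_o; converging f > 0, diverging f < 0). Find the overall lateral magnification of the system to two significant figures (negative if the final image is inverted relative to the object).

0.14

First lens: d_i1 = 1/(1/13 - 1/39) = 19.500 cm.
m_1 = -(19.500)/39 = -0.5000.
That image sits 23.000 cm in front of the second lens, so d_o2 = 23.000 cm.
Second lens: d_i2 = 1/(1/5 - 1/(23.000)) = 6.389 cm.
m_2 = -(6.389)/(23.000) = -0.2778.
The system's lateral magnification is m_1 m_2 = (-0.5000)(-0.2778) = 0.1389.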